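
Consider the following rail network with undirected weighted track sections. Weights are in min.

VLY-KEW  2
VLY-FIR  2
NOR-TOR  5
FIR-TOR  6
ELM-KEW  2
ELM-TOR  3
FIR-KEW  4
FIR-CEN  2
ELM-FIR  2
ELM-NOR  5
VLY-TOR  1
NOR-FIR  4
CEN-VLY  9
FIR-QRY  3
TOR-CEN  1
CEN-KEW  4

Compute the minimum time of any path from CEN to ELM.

4 min

Compare a few routes:
CEN–TOR–ELM: 1+3 = 4
CEN–TOR–VLY–FIR–ELM: 1+1+2+2 = 6
Cheapest is CEN–TOR–ELM at 4 min.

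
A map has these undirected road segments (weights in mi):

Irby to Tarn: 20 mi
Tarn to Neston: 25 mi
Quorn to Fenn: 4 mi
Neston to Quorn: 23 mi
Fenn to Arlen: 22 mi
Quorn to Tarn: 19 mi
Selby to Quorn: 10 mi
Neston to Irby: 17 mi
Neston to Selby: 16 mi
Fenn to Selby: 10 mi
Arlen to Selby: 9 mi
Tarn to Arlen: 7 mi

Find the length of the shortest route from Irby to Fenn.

Enumerating some paths:
Irby → Neston → Quorn → Fenn: 17+23+4 = 44
Irby → Neston → Selby → Fenn: 17+16+10 = 43
Irby → Tarn → Arlen → Selby → Fenn: 20+7+9+10 = 46
The minimum is 43 mi via Irby → Neston → Selby → Fenn.

43 mi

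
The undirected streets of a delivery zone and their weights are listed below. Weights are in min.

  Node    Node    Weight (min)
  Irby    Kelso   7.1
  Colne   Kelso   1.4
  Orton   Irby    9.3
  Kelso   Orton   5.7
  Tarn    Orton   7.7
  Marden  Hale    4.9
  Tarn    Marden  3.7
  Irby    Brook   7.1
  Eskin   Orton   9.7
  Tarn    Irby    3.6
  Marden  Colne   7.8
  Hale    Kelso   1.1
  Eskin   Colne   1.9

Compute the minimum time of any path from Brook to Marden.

Settle nodes by increasing distance from Brook:
Brook: 0
Irby: 7.1  (via Brook)
Tarn: 10.7  (via Irby)
Kelso: 14.2  (via Irby)
Marden: 14.4  (via Tarn)
Shortest route: Brook–Irby–Tarn–Marden = 14.4 min.

14.4 min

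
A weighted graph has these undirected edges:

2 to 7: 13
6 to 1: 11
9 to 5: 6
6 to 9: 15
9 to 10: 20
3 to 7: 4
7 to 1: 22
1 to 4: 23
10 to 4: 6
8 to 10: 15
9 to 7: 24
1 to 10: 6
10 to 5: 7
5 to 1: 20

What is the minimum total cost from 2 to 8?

Candidate routes:
2–7–1–10–8: 13+22+6+15 = 56
2–7–9–5–10–8: 13+24+6+7+15 = 65
2–7–9–10–8: 13+24+20+15 = 72
Cheapest is 2–7–1–10–8 at 56.

56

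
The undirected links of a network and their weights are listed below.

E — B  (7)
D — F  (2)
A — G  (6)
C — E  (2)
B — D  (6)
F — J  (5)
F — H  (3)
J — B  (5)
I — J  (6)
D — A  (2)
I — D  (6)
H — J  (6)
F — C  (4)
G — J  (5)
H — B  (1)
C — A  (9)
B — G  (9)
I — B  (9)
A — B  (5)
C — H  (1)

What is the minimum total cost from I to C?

Running Dijkstra from I:
I: 0
D: 6  (via I)
J: 6  (via I)
A: 8  (via D)
F: 8  (via D)
B: 9  (via I)
H: 10  (via B)
C: 11  (via H)
Shortest route: I–B–H–C = 11.

11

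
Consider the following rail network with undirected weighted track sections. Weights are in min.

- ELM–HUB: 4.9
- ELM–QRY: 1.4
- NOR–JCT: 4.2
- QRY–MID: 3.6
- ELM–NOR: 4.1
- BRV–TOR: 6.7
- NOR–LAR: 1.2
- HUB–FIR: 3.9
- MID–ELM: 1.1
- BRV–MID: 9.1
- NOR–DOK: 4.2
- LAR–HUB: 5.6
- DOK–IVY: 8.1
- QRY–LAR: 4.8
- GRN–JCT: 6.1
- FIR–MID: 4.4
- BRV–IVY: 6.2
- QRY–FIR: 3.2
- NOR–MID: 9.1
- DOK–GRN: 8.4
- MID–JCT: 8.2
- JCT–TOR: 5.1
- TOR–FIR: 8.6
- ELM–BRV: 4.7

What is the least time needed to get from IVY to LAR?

Settle nodes by increasing distance from IVY:
IVY: 0
BRV: 6.2  (via IVY)
DOK: 8.1  (via IVY)
ELM: 10.9  (via BRV)
MID: 12  (via ELM)
QRY: 12.3  (via ELM)
NOR: 12.3  (via DOK)
TOR: 12.9  (via BRV)
LAR: 13.5  (via NOR)
Shortest route: IVY–DOK–NOR–LAR = 13.5 min.

13.5 min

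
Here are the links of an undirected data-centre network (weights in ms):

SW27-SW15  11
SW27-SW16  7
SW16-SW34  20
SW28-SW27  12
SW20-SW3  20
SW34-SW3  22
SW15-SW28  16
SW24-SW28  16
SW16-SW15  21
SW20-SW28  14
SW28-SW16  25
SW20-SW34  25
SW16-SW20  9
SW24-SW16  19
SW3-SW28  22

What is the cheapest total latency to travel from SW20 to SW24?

Candidate routes:
SW20 → SW28 → SW24: 14+16 = 30
SW20 → SW16 → SW27 → SW28 → SW24: 9+7+12+16 = 44
SW20 → SW16 → SW24: 9+19 = 28
The minimum is 28 ms via SW20 → SW16 → SW24.

28 ms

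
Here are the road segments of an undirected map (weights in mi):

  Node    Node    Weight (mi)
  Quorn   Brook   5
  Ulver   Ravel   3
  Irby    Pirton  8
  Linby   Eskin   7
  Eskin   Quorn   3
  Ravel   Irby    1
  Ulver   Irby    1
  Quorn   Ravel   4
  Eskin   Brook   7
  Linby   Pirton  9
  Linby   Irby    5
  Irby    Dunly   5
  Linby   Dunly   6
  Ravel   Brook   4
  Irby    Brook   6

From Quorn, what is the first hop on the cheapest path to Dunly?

Compare a few routes:
Quorn → Ravel → Irby → Dunly: 4+1+5 = 10
Quorn → Ravel → Ulver → Irby → Dunly: 4+3+1+5 = 13
Quorn → Brook → Ravel → Irby → Dunly: 5+4+1+5 = 15
The minimum is 10 mi via Quorn → Ravel → Irby → Dunly.
So from Quorn the first move is to Ravel.

Ravel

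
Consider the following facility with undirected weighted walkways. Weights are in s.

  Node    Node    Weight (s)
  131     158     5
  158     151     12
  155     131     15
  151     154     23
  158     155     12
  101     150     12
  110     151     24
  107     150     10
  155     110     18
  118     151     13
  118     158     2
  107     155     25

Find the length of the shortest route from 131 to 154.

Candidate routes:
131–158–118–151–154: 5+2+13+23 = 43
131–158–151–154: 5+12+23 = 40
Cheapest is 131–158–151–154 at 40 s.

40 s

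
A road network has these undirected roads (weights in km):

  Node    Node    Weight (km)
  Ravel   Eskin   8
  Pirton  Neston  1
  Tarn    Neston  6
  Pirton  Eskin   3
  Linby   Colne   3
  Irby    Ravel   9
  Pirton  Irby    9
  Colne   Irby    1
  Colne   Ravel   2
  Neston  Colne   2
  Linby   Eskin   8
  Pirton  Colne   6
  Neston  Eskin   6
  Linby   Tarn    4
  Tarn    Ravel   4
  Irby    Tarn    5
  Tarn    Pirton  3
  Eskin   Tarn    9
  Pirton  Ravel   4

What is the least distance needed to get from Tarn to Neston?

Candidate routes:
Tarn–Pirton–Neston: 3+1 = 4
Tarn–Neston: 6 = 6
Cheapest is Tarn–Pirton–Neston at 4 km.

4 km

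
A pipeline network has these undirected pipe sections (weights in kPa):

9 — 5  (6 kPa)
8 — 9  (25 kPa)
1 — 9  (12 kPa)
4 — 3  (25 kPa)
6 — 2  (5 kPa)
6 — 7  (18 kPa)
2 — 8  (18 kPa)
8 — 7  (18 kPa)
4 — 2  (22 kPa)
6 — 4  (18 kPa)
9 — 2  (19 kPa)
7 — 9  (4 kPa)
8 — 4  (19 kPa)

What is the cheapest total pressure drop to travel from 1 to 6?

Shortest distances from 1:
1: 0
9: 12  (via 1)
7: 16  (via 9)
5: 18  (via 9)
2: 31  (via 9)
6: 34  (via 7)
Shortest route: 1–9–7–6 = 34 kPa.

34 kPa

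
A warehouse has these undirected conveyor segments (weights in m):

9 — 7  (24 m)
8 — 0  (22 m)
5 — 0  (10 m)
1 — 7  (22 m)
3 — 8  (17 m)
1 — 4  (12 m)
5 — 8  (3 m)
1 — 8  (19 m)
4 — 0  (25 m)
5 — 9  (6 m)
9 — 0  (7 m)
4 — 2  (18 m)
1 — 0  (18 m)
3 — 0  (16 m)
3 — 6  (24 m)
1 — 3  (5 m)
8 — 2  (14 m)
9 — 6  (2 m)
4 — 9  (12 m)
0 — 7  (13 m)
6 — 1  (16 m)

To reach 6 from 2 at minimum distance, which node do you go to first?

8

Candidate routes:
2–8–5–0–9–6: 14+3+10+7+2 = 36
2–8–5–9–6: 14+3+6+2 = 25
2–4–9–6: 18+12+2 = 32
2–8–0–9–6: 14+22+7+2 = 45
The minimum is 25 m via 2–8–5–9–6.
So from 2 the first move is to 8.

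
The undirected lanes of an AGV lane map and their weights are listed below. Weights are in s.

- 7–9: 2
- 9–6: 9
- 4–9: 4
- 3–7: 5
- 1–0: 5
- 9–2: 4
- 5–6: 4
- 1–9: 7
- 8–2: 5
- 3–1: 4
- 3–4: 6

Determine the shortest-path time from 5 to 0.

25 s

Enumerating some paths:
5 - 6 - 9 - 7 - 3 - 1 - 0: 4+9+2+5+4+5 = 29
5 - 6 - 9 - 1 - 0: 4+9+7+5 = 25
Cheapest is 5 - 6 - 9 - 1 - 0 at 25 s.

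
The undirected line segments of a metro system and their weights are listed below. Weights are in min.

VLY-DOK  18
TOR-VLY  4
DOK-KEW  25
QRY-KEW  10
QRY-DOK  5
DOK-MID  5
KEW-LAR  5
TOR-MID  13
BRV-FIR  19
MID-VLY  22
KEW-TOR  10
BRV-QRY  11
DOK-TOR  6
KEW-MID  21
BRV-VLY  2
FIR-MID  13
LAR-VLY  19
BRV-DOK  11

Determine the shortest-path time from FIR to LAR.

38 min

Shortest distances from FIR:
FIR: 0
MID: 13  (via FIR)
DOK: 18  (via MID)
BRV: 19  (via FIR)
VLY: 21  (via BRV)
QRY: 23  (via DOK)
TOR: 24  (via DOK)
KEW: 33  (via QRY)
LAR: 38  (via KEW)
Shortest route: FIR–MID–DOK–QRY–KEW–LAR = 38 min.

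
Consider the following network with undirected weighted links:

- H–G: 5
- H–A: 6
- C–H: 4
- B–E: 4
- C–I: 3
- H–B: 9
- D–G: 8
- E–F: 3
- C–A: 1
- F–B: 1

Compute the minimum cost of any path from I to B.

Shortest distances from I:
I: 0
C: 3  (via I)
A: 4  (via C)
H: 7  (via C)
G: 12  (via H)
B: 16  (via H)
Shortest route: I → C → H → B = 16.

16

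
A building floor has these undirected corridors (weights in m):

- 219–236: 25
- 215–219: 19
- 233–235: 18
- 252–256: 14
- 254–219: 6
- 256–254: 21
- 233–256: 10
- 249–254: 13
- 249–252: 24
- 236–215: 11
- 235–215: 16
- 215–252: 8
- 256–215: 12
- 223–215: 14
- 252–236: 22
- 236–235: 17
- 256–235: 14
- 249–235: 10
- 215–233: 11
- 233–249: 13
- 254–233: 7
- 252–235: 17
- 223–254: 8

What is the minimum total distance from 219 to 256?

Enumerating some paths:
219–254–256: 6+21 = 27
219–254–233–215–256: 6+7+11+12 = 36
219–254–233–256: 6+7+10 = 23
219–215–256: 19+12 = 31
The minimum is 23 m via 219–254–233–256.

23 m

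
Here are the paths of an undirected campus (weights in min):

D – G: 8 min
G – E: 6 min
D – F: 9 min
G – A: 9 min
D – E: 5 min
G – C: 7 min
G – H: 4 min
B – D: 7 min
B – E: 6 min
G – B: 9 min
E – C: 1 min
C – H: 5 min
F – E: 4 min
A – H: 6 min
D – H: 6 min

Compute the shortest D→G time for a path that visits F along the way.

Shortest D→F: D–F = 9
Shortest F→G: F–E–G = 10
Total via F: 9 + 10 = 19 min.

19 min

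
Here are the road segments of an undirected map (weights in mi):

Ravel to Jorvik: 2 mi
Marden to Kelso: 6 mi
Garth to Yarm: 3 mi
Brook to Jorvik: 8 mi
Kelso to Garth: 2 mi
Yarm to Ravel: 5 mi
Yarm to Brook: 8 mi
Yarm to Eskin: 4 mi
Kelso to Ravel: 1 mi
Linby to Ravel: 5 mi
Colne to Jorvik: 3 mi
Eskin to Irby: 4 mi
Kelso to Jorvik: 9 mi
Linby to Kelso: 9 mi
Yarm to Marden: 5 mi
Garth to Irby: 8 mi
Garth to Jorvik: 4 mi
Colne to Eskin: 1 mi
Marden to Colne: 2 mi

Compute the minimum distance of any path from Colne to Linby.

Candidate routes:
Colne → Jorvik → Ravel → Linby: 3+2+5 = 10
Colne → Marden → Kelso → Ravel → Linby: 2+6+1+5 = 14
Colne → Eskin → Yarm → Ravel → Linby: 1+4+5+5 = 15
Cheapest is Colne → Jorvik → Ravel → Linby at 10 mi.

10 mi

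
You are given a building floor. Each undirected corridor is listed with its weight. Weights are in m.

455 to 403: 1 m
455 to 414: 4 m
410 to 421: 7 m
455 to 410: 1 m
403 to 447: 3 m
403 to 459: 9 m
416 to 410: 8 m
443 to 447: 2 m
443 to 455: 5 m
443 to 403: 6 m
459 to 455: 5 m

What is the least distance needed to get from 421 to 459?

Settle nodes by increasing distance from 421:
421: 0
410: 7  (via 421)
455: 8  (via 410)
403: 9  (via 455)
447: 12  (via 403)
414: 12  (via 455)
459: 13  (via 455)
Shortest route: 421–410–455–459 = 13 m.

13 m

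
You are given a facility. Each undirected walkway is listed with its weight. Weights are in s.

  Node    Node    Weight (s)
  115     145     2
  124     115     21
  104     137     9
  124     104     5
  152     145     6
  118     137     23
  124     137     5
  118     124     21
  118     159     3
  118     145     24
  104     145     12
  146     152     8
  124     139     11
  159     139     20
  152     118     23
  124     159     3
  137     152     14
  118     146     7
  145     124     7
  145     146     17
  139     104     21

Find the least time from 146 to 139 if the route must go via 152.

32 s

Shortest 146→152: 146–152 = 8
Shortest 152→139: 152–145–124–139 = 24
Total via 152: 8 + 24 = 32 s.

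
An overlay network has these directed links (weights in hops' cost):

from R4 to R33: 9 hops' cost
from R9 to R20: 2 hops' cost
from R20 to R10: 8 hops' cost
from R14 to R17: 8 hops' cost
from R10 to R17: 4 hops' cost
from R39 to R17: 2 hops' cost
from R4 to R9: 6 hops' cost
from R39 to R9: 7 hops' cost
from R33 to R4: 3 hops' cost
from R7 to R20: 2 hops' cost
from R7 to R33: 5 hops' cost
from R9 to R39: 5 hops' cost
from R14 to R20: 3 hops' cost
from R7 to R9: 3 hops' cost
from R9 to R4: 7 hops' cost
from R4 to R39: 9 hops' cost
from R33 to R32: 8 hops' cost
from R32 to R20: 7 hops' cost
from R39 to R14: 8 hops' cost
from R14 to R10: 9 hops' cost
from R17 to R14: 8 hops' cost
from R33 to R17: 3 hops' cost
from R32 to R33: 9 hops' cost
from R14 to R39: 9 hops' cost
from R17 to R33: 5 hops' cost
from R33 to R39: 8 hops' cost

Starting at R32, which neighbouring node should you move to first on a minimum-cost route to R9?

Enumerating some paths:
R32 → R33 → R4 → R39 → R9: 9+3+9+7 = 28
R32 → R33 → R4 → R9: 9+3+6 = 18
R32 → R20 → R10 → R17 → R33 → R4 → R9: 7+8+4+5+3+6 = 33
R32 → R33 → R39 → R9: 9+8+7 = 24
Cheapest is R32 → R33 → R4 → R9 at 18 hops' cost.
So from R32 the first move is to R33.

R33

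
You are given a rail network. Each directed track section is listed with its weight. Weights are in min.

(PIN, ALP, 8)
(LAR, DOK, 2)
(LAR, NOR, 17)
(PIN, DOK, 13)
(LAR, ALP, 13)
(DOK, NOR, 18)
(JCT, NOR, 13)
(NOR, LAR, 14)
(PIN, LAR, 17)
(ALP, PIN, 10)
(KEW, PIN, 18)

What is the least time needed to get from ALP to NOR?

Compare a few routes:
ALP–PIN–DOK–NOR: 10+13+18 = 41
ALP–PIN–LAR–NOR: 10+17+17 = 44
ALP–PIN–LAR–DOK–NOR: 10+17+2+18 = 47
Cheapest is ALP–PIN–DOK–NOR at 41 min.

41 min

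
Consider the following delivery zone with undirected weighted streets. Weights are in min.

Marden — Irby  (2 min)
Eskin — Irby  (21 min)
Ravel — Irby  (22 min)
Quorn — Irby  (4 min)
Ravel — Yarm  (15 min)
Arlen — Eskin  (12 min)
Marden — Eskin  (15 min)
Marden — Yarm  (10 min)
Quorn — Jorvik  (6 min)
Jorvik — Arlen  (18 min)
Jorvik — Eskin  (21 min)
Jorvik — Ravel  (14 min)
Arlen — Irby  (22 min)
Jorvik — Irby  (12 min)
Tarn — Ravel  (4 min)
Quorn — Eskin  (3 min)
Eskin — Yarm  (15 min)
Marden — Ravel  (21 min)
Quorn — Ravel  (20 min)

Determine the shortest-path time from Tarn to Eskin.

27 min

Compare a few routes:
Tarn → Ravel → Marden → Irby → Quorn → Eskin: 4+21+2+4+3 = 34
Tarn → Ravel → Yarm → Eskin: 4+15+15 = 34
Tarn → Ravel → Irby → Quorn → Eskin: 4+22+4+3 = 33
Tarn → Ravel → Quorn → Eskin: 4+20+3 = 27
The minimum is 27 min via Tarn → Ravel → Quorn → Eskin.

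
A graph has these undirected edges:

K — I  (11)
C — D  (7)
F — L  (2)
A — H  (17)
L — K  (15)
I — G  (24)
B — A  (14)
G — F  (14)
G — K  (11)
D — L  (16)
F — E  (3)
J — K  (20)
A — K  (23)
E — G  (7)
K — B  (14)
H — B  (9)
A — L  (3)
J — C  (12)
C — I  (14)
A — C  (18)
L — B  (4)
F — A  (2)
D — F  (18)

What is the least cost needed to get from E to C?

Enumerating some paths:
E–F–A–C: 3+2+18 = 23
E–F–L–A–C: 3+2+3+18 = 26
The minimum is 23 via E–F–A–C.

23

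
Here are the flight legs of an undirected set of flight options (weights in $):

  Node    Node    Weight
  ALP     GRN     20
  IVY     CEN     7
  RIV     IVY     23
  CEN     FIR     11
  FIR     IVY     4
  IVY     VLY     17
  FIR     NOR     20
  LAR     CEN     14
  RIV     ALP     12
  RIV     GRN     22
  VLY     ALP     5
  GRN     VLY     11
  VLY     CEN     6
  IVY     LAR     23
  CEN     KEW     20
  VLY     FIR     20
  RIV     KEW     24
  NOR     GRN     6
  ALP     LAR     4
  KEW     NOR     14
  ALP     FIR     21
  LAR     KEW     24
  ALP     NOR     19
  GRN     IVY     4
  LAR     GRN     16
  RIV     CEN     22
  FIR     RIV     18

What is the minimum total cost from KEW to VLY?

$26

Enumerating some paths:
KEW–CEN–VLY: 20+6 = 26
KEW–NOR–GRN–VLY: 14+6+11 = 31
KEW–NOR–GRN–IVY–CEN–VLY: 14+6+4+7+6 = 37
KEW–LAR–ALP–VLY: 24+4+5 = 33
Cheapest is KEW–CEN–VLY at $26.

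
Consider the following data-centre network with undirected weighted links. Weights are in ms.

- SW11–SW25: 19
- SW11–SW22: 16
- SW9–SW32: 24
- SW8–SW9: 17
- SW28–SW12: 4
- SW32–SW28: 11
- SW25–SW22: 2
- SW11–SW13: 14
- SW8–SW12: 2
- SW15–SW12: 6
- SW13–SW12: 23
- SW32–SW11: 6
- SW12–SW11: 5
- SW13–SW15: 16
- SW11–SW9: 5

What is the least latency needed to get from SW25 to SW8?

25 ms

Shortest distances from SW25:
SW25: 0
SW22: 2  (via SW25)
SW11: 18  (via SW22)
SW9: 23  (via SW11)
SW12: 23  (via SW11)
SW32: 24  (via SW11)
SW8: 25  (via SW12)
Shortest route: SW25 → SW22 → SW11 → SW12 → SW8 = 25 ms.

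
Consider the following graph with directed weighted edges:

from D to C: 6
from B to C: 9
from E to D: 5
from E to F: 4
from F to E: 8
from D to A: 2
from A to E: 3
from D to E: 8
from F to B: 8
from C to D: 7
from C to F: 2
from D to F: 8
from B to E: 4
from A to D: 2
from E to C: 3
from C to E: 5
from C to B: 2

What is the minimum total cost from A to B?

8

Compare a few routes:
A - E - F - B: 3+4+8 = 15
A - E - C - B: 3+3+2 = 8
A - D - C - B: 2+6+2 = 10
A - D - E - C - B: 2+8+3+2 = 15
The minimum is 8 via A - E - C - B.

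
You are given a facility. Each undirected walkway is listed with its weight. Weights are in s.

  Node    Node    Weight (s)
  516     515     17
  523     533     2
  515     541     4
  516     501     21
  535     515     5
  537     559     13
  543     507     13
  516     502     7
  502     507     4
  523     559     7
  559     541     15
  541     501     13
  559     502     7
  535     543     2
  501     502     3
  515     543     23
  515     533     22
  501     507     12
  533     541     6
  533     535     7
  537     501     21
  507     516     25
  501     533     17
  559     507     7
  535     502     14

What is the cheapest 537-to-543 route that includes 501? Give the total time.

Shortest 537→501: 537–501 = 21
Best 501 to 543: 501–502–535–543 costing 19
Total via 501: 21 + 19 = 40 s.

40 s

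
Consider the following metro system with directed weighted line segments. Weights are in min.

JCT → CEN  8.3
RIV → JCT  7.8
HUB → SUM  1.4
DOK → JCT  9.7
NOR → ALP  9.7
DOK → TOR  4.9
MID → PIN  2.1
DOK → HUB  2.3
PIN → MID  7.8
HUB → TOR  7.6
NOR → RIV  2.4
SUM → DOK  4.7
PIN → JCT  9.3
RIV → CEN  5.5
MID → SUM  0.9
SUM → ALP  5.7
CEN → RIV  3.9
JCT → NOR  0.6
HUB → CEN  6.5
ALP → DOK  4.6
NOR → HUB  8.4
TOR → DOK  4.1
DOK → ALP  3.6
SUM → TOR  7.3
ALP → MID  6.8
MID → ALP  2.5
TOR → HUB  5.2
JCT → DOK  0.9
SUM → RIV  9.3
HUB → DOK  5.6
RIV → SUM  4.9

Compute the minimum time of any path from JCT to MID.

11.3 min

Compare a few routes:
JCT → DOK → HUB → SUM → ALP → MID: 0.9+2.3+1.4+5.7+6.8 = 17.1
JCT → NOR → RIV → SUM → ALP → MID: 0.6+2.4+4.9+5.7+6.8 = 20.4
JCT → NOR → ALP → MID: 0.6+9.7+6.8 = 17.1
JCT → DOK → ALP → MID: 0.9+3.6+6.8 = 11.3
Cheapest is JCT → DOK → ALP → MID at 11.3 min.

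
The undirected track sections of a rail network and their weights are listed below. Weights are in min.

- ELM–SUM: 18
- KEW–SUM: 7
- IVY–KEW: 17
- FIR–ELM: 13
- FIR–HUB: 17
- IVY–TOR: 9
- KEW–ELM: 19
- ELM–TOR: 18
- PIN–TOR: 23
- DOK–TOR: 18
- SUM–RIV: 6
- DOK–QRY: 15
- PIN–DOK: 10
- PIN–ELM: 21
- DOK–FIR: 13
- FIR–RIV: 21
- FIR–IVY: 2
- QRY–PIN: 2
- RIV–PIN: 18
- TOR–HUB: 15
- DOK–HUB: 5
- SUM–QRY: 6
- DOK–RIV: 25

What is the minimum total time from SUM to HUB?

Candidate routes:
SUM - QRY - DOK - HUB: 6+15+5 = 26
SUM - QRY - PIN - DOK - HUB: 6+2+10+5 = 23
Cheapest is SUM - QRY - PIN - DOK - HUB at 23 min.

23 min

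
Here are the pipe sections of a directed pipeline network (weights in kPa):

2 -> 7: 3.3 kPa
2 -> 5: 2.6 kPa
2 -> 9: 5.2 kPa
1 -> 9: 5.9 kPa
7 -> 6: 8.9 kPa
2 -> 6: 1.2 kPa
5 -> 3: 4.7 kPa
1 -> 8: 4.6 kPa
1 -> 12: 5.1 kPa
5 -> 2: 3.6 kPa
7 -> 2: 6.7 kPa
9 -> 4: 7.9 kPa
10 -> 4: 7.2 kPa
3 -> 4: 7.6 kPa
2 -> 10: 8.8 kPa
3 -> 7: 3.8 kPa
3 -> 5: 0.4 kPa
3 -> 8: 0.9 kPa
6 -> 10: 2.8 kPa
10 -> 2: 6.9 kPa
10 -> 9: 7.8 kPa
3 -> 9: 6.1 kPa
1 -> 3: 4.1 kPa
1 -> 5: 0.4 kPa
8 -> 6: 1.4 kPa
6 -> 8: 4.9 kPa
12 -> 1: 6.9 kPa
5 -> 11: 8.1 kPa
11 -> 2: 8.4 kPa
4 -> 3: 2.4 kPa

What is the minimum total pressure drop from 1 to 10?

Running Dijkstra from 1:
1: 0
5: 0.4  (via 1)
2: 4  (via 5)
3: 4.1  (via 1)
8: 4.6  (via 1)
12: 5.1  (via 1)
6: 5.2  (via 2)
9: 5.9  (via 1)
7: 7.3  (via 2)
10: 8  (via 6)
Shortest route: 1–5–2–6–10 = 8 kPa.

8 kPa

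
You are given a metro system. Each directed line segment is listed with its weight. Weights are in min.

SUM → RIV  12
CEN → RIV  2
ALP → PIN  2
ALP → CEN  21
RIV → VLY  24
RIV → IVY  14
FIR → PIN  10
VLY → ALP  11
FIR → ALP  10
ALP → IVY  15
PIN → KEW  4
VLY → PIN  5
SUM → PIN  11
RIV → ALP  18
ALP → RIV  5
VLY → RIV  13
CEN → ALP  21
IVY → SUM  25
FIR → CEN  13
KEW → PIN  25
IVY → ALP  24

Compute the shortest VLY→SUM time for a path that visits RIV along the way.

Shortest VLY→RIV: VLY–RIV = 13
Best RIV to SUM: RIV–IVY–SUM costing 39
Total via RIV: 13 + 39 = 52 min.

52 min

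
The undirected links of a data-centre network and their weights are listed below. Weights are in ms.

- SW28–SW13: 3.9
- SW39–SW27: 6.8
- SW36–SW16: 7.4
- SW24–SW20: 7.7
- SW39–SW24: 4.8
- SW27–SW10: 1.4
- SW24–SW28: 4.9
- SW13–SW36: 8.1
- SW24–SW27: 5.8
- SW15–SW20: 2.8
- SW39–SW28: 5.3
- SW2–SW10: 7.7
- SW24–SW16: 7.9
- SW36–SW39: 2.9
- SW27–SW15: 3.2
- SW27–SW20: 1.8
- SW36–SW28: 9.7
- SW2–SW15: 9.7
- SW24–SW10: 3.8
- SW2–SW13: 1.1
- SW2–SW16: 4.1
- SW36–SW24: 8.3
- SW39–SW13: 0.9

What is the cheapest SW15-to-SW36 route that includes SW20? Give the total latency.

Shortest SW15→SW20: SW15 → SW20 = 2.8
Shortest SW20→SW36: SW20 → SW27 → SW39 → SW36 = 11.5
Total via SW20: 2.8 + 11.5 = 14.3 ms.

14.3 ms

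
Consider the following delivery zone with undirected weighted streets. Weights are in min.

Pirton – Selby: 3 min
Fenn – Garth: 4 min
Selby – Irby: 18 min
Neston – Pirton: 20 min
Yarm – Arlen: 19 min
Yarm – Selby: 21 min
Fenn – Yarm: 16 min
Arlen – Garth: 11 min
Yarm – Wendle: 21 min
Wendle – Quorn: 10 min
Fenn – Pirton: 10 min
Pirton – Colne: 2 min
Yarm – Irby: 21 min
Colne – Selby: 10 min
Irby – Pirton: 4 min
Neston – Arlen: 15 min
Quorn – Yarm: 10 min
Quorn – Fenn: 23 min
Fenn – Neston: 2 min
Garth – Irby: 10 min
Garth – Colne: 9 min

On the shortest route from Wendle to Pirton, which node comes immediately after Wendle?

Quorn

Enumerating some paths:
Wendle - Quorn - Yarm - Selby - Pirton: 10+10+21+3 = 44
Wendle - Yarm - Selby - Pirton: 21+21+3 = 45
Wendle - Quorn - Fenn - Pirton: 10+23+10 = 43
The minimum is 43 min via Wendle - Quorn - Fenn - Pirton.
So from Wendle the first move is to Quorn.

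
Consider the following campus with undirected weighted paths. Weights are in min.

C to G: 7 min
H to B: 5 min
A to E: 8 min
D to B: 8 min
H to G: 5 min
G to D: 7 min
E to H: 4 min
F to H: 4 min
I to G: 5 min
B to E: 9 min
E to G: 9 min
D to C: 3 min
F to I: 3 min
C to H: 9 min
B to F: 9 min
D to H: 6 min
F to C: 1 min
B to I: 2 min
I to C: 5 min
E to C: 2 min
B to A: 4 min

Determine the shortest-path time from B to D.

8 min

Shortest distances from B:
B: 0
I: 2  (via B)
A: 4  (via B)
F: 5  (via I)
H: 5  (via B)
C: 6  (via F)
G: 7  (via I)
D: 8  (via B)
Shortest route: B–D = 8 min.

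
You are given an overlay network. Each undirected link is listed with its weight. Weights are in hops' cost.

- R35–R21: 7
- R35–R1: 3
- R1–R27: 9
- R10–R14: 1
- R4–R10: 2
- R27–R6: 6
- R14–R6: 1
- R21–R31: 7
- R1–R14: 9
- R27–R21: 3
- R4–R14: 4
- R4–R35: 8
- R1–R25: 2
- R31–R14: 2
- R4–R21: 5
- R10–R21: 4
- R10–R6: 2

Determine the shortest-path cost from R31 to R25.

13 hops' cost

Shortest distances from R31:
R31: 0
R14: 2  (via R31)
R6: 3  (via R14)
R10: 3  (via R14)
R4: 5  (via R10)
R21: 7  (via R31)
R27: 9  (via R6)
R1: 11  (via R14)
R25: 13  (via R1)
Shortest route: R31 → R14 → R1 → R25 = 13 hops' cost.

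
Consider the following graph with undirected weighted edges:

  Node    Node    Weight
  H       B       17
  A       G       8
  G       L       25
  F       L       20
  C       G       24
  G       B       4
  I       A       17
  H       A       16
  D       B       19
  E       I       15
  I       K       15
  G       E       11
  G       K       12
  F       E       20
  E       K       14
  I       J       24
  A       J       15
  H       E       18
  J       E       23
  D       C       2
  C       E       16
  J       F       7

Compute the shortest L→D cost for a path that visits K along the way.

69

Shortest L→K: L–G–K = 37
Shortest K→D: K–E–C–D = 32
Total via K: 37 + 32 = 69.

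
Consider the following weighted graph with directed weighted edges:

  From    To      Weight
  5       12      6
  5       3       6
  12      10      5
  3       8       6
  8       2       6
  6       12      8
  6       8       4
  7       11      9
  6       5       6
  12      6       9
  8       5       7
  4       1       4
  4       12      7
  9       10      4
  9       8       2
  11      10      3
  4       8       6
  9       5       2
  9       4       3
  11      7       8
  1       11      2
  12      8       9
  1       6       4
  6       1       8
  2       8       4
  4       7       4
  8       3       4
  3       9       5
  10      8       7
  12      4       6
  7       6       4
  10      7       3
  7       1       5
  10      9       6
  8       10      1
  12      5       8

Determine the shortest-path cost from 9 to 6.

10

Running Dijkstra from 9:
9: 0
5: 2  (via 9)
8: 2  (via 9)
4: 3  (via 9)
10: 3  (via 8)
3: 6  (via 8)
7: 6  (via 10)
1: 7  (via 4)
2: 8  (via 8)
12: 8  (via 5)
11: 9  (via 1)
6: 10  (via 7)
Shortest route: 9 → 8 → 10 → 7 → 6 = 10.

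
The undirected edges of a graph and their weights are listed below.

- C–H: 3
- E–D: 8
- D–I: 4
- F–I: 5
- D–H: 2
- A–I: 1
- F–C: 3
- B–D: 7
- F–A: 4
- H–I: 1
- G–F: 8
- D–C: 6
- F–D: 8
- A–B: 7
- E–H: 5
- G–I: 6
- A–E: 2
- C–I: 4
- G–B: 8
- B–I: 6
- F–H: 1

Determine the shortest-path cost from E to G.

Compare a few routes:
E–A–I–G: 2+1+6 = 9
E–H–F–G: 5+1+8 = 14
E–A–I–H–F–G: 2+1+1+1+8 = 13
E–H–I–G: 5+1+6 = 12
The minimum is 9 via E–A–I–G.

9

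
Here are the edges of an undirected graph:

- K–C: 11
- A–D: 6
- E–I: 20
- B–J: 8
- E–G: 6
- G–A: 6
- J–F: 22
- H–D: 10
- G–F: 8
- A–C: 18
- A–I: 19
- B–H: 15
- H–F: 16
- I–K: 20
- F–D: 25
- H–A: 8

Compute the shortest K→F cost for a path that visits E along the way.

Best K to E: K–I–E costing 40
Shortest E→F: E–G–F = 14
Total via E: 40 + 14 = 54.

54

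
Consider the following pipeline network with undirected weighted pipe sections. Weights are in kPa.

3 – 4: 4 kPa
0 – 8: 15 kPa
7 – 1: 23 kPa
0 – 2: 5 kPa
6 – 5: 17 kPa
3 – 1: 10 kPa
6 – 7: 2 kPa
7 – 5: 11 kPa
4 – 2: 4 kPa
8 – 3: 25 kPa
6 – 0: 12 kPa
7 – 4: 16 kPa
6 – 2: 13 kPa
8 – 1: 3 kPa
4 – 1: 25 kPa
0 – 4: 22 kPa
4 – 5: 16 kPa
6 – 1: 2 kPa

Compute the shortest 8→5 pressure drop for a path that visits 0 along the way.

40 kPa

Best 8 to 0: 8 → 0 costing 15
Best 0 to 5: 0 → 2 → 4 → 5 costing 25
Total via 0: 15 + 25 = 40 kPa.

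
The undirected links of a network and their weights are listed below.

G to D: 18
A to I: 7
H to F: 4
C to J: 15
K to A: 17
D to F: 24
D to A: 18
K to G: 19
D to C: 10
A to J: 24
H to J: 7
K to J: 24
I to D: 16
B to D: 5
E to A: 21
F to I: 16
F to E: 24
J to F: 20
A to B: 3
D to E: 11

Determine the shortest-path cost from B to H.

30

Compare a few routes:
B–D–F–H: 5+24+4 = 33
B–A–I–F–H: 3+7+16+4 = 30
B–D–C–J–H: 5+10+15+7 = 37
B–A–J–H: 3+24+7 = 34
Cheapest is B–A–I–F–H at 30.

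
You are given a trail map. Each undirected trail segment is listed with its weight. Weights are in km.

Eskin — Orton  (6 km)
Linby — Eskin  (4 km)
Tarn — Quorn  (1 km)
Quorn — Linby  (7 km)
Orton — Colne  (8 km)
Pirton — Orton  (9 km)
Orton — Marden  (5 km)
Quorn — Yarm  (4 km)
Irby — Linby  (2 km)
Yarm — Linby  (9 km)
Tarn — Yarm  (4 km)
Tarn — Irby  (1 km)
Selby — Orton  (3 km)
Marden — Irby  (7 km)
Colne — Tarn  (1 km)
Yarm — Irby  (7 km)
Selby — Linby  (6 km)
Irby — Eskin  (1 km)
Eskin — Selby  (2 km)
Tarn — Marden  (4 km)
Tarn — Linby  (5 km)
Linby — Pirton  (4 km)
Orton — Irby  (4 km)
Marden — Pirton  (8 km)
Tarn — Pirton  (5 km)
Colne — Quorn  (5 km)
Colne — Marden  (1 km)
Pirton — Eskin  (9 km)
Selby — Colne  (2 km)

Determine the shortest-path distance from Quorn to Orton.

Running Dijkstra from Quorn:
Quorn: 0
Tarn: 1  (via Quorn)
Irby: 2  (via Tarn)
Colne: 2  (via Tarn)
Eskin: 3  (via Irby)
Marden: 3  (via Colne)
Selby: 4  (via Colne)
Linby: 4  (via Irby)
Yarm: 4  (via Quorn)
Orton: 6  (via Irby)
Shortest route: Quorn–Tarn–Irby–Orton = 6 km.

6 km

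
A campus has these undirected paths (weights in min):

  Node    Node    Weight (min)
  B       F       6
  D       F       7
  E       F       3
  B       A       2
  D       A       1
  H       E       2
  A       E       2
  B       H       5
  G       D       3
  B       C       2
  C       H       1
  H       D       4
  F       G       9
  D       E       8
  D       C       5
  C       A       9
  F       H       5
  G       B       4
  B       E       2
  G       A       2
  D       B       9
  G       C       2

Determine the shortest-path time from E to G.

Settle nodes by increasing distance from E:
E: 0
A: 2  (via E)
B: 2  (via E)
H: 2  (via E)
C: 3  (via H)
D: 3  (via A)
F: 3  (via E)
G: 4  (via A)
Shortest route: E–A–G = 4 min.

4 min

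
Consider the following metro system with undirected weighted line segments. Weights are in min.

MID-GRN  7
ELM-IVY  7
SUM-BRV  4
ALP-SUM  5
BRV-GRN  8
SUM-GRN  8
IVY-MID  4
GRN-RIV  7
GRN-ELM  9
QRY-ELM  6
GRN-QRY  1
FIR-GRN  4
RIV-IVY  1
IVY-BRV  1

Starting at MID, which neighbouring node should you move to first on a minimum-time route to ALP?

IVY

Candidate routes:
MID → GRN → BRV → SUM → ALP: 7+8+4+5 = 24
MID → GRN → SUM → ALP: 7+8+5 = 20
MID → IVY → BRV → SUM → ALP: 4+1+4+5 = 14
The minimum is 14 min via MID → IVY → BRV → SUM → ALP.
So from MID the first move is to IVY.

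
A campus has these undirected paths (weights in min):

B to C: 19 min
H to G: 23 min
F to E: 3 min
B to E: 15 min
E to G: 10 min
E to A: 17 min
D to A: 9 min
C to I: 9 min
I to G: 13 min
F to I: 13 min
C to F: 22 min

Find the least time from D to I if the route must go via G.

49 min

Shortest D→G: D → A → E → G = 36
Best G to I: G → I costing 13
Total via G: 36 + 13 = 49 min.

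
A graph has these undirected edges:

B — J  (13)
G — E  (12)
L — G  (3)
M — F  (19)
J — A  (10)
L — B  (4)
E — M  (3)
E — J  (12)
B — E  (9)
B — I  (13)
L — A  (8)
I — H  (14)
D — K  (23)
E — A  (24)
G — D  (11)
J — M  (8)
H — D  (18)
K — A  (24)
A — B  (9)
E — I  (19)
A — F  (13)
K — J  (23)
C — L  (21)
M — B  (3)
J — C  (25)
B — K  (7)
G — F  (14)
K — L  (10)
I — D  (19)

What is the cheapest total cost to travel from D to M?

21

Enumerating some paths:
D–G–E–M: 11+12+3 = 26
D–K–B–M: 23+7+3 = 33
D–G–L–B–M: 11+3+4+3 = 21
D–G–L–B–E–M: 11+3+4+9+3 = 30
Cheapest is D–G–L–B–M at 21.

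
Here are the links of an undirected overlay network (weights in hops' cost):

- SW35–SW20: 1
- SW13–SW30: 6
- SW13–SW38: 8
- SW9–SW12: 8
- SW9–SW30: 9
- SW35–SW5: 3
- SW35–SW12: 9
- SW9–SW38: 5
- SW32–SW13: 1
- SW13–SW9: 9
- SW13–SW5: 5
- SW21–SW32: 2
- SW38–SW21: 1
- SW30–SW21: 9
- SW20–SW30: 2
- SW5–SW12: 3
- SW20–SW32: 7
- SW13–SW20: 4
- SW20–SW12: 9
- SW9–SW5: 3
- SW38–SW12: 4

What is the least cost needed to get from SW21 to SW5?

8 hops' cost

Candidate routes:
SW21–SW38–SW9–SW5: 1+5+3 = 9
SW21–SW32–SW13–SW5: 2+1+5 = 8
SW21–SW32–SW13–SW20–SW35–SW5: 2+1+4+1+3 = 11
SW21–SW32–SW20–SW35–SW5: 2+7+1+3 = 13
Cheapest is SW21–SW32–SW13–SW5 at 8 hops' cost.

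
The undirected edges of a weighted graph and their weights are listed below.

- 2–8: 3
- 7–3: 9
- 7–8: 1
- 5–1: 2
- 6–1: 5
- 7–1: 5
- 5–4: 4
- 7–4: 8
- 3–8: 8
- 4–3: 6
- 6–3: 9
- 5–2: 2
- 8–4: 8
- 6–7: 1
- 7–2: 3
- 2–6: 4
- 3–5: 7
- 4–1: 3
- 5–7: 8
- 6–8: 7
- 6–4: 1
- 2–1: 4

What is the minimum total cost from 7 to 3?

Running Dijkstra from 7:
7: 0
6: 1  (via 7)
8: 1  (via 7)
4: 2  (via 6)
2: 3  (via 7)
1: 5  (via 7)
5: 5  (via 2)
3: 8  (via 4)
Shortest route: 7 → 6 → 4 → 3 = 8.

8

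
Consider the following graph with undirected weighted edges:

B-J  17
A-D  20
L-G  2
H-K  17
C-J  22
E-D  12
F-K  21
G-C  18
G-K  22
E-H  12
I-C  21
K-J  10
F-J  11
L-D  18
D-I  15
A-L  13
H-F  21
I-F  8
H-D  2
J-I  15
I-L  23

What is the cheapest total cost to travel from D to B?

46

Enumerating some paths:
D → H → F → J → B: 2+21+11+17 = 51
D → I → F → J → B: 15+8+11+17 = 51
D → H → K → J → B: 2+17+10+17 = 46
D → I → J → B: 15+15+17 = 47
The minimum is 46 via D → H → K → J → B.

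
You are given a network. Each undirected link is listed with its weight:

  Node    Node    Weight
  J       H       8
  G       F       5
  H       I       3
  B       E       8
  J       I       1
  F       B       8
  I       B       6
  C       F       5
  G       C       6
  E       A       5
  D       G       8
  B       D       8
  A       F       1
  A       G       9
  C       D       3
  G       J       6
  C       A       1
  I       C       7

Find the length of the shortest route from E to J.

14

Enumerating some paths:
E–A–C–I–J: 5+1+7+1 = 14
E–B–I–J: 8+6+1 = 15
Cheapest is E–A–C–I–J at 14.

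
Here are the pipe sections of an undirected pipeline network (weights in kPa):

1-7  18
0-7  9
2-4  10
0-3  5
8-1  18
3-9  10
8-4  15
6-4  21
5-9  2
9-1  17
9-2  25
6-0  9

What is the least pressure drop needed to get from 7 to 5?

26 kPa

Shortest distances from 7:
7: 0
0: 9  (via 7)
3: 14  (via 0)
1: 18  (via 7)
6: 18  (via 0)
9: 24  (via 3)
5: 26  (via 9)
Shortest route: 7–0–3–9–5 = 26 kPa.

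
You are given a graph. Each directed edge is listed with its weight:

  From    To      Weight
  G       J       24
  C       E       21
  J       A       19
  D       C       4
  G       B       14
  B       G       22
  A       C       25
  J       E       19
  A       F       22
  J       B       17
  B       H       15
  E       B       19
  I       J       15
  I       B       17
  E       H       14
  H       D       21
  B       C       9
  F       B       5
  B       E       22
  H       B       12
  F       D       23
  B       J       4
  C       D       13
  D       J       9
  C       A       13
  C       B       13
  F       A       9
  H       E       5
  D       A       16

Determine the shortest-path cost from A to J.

31

Candidate routes:
A - F - B - J: 22+5+4 = 31
A - C - B - J: 25+13+4 = 42
The minimum is 31 via A - F - B - J.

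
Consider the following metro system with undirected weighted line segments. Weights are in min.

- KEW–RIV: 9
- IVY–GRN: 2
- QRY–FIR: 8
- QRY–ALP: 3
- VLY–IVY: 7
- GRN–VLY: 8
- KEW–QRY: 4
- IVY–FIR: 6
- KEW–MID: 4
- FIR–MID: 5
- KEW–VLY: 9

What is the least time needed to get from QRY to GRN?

Settle nodes by increasing distance from QRY:
QRY: 0
ALP: 3  (via QRY)
KEW: 4  (via QRY)
MID: 8  (via KEW)
FIR: 8  (via QRY)
RIV: 13  (via KEW)
VLY: 13  (via KEW)
IVY: 14  (via FIR)
GRN: 16  (via IVY)
Shortest route: QRY → FIR → IVY → GRN = 16 min.

16 min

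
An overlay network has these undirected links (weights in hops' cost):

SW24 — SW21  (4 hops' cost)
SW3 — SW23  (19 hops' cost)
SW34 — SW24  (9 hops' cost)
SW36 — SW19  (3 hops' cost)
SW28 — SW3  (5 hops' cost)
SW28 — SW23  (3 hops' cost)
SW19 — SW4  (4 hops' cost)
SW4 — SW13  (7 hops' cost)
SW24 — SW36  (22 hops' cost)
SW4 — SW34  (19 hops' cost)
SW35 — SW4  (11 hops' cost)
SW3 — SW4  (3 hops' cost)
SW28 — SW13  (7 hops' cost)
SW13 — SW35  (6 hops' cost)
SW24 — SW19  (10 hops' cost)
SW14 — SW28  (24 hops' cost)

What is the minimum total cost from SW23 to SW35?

Candidate routes:
SW23–SW28–SW13–SW35: 3+7+6 = 16
SW23–SW28–SW3–SW4–SW13–SW35: 3+5+3+7+6 = 24
SW23–SW28–SW3–SW4–SW35: 3+5+3+11 = 22
The minimum is 16 hops' cost via SW23–SW28–SW13–SW35.

16 hops' cost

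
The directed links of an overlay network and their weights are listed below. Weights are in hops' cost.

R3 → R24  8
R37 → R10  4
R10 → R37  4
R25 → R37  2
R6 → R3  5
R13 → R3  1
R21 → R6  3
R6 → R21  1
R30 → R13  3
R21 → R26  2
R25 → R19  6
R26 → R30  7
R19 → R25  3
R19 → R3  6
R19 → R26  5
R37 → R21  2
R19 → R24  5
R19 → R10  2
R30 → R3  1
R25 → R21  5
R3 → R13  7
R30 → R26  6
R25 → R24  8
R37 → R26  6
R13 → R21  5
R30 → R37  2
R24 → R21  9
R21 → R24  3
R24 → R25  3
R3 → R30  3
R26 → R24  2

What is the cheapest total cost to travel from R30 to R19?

Enumerating some paths:
R30–R37–R21–R26–R24–R25–R19: 2+2+2+2+3+6 = 17
R30–R26–R24–R25–R19: 6+2+3+6 = 17
R30–R3–R24–R25–R19: 1+8+3+6 = 18
R30–R37–R21–R24–R25–R19: 2+2+3+3+6 = 16
Cheapest is R30–R37–R21–R24–R25–R19 at 16 hops' cost.

16 hops' cost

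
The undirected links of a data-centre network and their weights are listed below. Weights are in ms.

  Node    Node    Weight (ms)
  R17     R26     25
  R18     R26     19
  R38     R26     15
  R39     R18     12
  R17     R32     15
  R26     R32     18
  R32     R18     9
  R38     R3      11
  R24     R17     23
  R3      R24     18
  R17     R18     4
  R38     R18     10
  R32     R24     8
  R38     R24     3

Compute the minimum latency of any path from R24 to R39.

Enumerating some paths:
R24–R32–R18–R39: 8+9+12 = 29
R24–R38–R18–R39: 3+10+12 = 25
Cheapest is R24–R38–R18–R39 at 25 ms.

25 ms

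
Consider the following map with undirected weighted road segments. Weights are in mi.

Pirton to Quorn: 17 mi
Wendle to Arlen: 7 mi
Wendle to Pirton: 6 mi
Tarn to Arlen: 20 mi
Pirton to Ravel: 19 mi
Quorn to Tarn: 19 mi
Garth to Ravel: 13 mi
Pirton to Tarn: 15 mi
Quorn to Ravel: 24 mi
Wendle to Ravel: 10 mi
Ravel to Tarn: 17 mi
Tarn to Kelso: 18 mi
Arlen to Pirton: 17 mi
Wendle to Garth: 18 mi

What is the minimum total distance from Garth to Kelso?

48 mi

Compare a few routes:
Garth - Ravel - Tarn - Kelso: 13+17+18 = 48
Garth - Wendle - Pirton - Tarn - Kelso: 18+6+15+18 = 57
The minimum is 48 mi via Garth - Ravel - Tarn - Kelso.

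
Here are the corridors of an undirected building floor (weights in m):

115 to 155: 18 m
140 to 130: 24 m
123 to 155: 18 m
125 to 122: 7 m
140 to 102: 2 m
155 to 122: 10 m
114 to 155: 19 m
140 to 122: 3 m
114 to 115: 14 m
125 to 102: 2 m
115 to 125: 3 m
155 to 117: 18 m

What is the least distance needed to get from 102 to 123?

33 m

Candidate routes:
102 - 125 - 122 - 155 - 123: 2+7+10+18 = 37
102 - 140 - 122 - 155 - 123: 2+3+10+18 = 33
The minimum is 33 m via 102 - 140 - 122 - 155 - 123.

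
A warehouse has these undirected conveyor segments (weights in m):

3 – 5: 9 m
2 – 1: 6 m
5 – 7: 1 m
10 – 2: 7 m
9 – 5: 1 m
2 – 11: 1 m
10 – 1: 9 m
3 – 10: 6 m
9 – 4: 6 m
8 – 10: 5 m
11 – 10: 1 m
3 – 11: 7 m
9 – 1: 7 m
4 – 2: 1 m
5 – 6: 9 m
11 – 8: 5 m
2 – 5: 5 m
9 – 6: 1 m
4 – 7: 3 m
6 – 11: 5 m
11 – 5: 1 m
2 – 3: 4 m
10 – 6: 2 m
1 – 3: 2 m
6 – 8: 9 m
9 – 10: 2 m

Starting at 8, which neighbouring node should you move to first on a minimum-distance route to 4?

Compare a few routes:
8–10–11–2–4: 5+1+1+1 = 8
8–11–2–4: 5+1+1 = 7
The minimum is 7 m via 8–11–2–4.
So from 8 the first move is to 11.

11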